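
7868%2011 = 1835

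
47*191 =8977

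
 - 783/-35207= 783/35207 = 0.02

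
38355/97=395 + 40/97  =  395.41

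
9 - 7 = 2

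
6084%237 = 159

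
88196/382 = 230 + 168/191 = 230.88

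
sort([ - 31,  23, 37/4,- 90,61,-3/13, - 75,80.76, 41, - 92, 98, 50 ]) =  [ - 92, -90,  -  75,-31,-3/13 , 37/4, 23, 41,50,61, 80.76,98] 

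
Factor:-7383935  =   - 5^1 * 13^1*47^1*2417^1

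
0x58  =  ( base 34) 2k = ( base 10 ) 88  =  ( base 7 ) 154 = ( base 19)4c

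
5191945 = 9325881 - 4133936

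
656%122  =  46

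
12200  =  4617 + 7583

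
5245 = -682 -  - 5927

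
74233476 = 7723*9612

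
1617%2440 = 1617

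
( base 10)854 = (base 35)oe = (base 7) 2330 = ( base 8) 1526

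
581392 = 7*83056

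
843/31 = 27 + 6/31 = 27.19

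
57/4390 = 57/4390 = 0.01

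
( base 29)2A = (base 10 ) 68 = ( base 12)58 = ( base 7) 125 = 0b1000100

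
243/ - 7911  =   - 9/293 = - 0.03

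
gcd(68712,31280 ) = 8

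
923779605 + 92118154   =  1015897759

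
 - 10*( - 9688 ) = 96880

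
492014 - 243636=248378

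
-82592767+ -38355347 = -120948114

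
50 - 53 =  -  3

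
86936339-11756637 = 75179702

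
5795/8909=5795/8909 = 0.65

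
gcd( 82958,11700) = 2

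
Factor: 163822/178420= 101/110  =  2^(-1)*5^( - 1) * 11^( - 1 ) * 101^1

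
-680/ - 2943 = 680/2943 = 0.23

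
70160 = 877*80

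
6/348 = 1/58 = 0.02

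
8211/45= 182 + 7/15  =  182.47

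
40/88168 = 5/11021 = 0.00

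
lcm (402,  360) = 24120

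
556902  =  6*92817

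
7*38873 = 272111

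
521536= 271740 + 249796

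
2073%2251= 2073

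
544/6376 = 68/797=0.09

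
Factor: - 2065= - 5^1*7^1*59^1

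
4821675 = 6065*795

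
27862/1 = 27862 = 27862.00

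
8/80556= 2/20139 = 0.00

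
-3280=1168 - 4448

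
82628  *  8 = 661024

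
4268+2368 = 6636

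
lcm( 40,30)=120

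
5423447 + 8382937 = 13806384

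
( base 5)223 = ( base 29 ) 25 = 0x3f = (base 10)63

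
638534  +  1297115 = 1935649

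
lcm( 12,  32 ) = 96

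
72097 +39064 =111161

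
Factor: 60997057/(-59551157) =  - 11^1*31^1 *178877^1 *59551157^( - 1)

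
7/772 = 7/772 =0.01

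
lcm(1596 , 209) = 17556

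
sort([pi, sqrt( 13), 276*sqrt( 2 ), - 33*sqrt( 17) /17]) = [ - 33*sqrt ( 17) /17, pi,sqrt( 13) , 276*sqrt( 2)]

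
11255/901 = 12 + 443/901 = 12.49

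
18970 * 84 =1593480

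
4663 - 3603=1060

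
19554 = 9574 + 9980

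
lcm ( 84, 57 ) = 1596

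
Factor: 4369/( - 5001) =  - 3^ (- 1)* 17^1 * 257^1*1667^( - 1)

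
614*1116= 685224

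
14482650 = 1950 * 7427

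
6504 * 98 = 637392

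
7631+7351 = 14982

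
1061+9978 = 11039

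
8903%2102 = 495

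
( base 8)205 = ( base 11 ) 111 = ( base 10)133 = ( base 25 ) 58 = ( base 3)11221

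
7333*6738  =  49409754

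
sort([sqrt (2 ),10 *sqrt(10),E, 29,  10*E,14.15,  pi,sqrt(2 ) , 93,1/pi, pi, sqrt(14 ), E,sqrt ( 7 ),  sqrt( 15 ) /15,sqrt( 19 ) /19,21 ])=[sqrt (19)/19,  sqrt ( 15 ) /15,1/pi, sqrt( 2),  sqrt( 2 ),sqrt(7 ),E  ,  E,pi,pi, sqrt( 14 ),14.15,  21, 10*E,29, 10*sqrt( 10),93 ]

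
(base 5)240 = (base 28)2E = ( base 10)70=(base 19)3d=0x46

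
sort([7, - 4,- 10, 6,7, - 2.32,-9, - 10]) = [-10,-10, - 9,-4,  -  2.32, 6,  7,7 ]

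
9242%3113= 3016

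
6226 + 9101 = 15327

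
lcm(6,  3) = 6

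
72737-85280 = - 12543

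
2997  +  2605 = 5602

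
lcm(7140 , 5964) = 506940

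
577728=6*96288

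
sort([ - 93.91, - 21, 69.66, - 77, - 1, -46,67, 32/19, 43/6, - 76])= [-93.91, - 77  ,-76, - 46, - 21, - 1,32/19 , 43/6, 67, 69.66]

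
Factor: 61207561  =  149^1*410789^1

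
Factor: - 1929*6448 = -12438192= -  2^4 *3^1 * 13^1*31^1*643^1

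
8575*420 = 3601500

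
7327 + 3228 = 10555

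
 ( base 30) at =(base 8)511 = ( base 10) 329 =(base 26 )ch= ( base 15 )16e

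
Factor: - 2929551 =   -  3^1*29^1*151^1*223^1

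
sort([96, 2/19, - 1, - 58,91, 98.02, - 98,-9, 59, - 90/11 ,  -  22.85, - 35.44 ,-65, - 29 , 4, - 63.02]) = [ - 98, - 65,-63.02 , - 58,-35.44,-29,-22.85,-9,-90/11, - 1, 2/19,4,59, 91,96,98.02]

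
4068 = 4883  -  815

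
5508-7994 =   -  2486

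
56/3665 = 56/3665 = 0.02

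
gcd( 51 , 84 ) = 3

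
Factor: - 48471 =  - 3^1 *107^1*151^1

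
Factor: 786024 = 2^3*3^4*1213^1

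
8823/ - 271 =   -  8823/271 = -  32.56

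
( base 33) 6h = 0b11010111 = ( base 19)b6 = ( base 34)6b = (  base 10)215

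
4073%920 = 393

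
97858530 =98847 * 990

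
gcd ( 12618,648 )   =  18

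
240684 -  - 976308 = 1216992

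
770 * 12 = 9240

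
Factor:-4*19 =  - 2^2*19^1 = -76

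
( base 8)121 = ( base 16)51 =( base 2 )1010001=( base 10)81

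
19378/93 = 19378/93= 208.37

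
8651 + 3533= 12184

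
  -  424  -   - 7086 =6662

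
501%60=21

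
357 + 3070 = 3427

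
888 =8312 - 7424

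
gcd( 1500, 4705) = 5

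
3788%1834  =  120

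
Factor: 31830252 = 2^2*3^1*23^1*115327^1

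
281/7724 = 281/7724 = 0.04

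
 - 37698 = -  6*6283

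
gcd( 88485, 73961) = 1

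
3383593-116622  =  3266971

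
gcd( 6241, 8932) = 1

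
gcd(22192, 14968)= 8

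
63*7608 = 479304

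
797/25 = 31 + 22/25 = 31.88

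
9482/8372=4741/4186 = 1.13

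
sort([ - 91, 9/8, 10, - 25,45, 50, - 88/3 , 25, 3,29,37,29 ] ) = [ - 91,- 88/3,-25,9/8,3, 10, 25,29,29, 37,45, 50 ]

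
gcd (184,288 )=8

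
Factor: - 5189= - 5189^1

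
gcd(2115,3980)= 5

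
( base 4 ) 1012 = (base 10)70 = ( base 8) 106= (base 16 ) 46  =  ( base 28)2E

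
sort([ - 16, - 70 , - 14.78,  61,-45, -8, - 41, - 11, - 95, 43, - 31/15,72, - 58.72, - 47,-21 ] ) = [ - 95,-70, - 58.72, - 47, - 45, - 41, - 21,-16, - 14.78, - 11 ,-8,-31/15,43, 61, 72 ] 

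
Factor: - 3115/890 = -7/2 = -2^(-1 )* 7^1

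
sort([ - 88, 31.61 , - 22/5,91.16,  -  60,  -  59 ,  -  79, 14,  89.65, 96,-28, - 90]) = [- 90, - 88,- 79,- 60, - 59,-28, - 22/5, 14,31.61, 89.65,91.16, 96]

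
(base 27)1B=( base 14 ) 2a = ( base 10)38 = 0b100110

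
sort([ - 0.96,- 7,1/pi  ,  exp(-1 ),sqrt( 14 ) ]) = [ - 7, - 0.96,  1/pi,exp( - 1),sqrt( 14)]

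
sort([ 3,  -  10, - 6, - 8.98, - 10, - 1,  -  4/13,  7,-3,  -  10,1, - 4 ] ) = [ - 10, - 10, - 10 , - 8.98, - 6, - 4, -3, - 1,-4/13,  1,3,7]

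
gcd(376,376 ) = 376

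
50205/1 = 50205 = 50205.00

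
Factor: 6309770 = 2^1*5^1*71^1*8887^1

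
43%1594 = 43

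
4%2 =0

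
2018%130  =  68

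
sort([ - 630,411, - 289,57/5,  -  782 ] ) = [ - 782, - 630,-289,57/5,  411] 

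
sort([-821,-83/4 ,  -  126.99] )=[ - 821,-126.99, - 83/4]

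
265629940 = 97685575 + 167944365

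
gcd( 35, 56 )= 7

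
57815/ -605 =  - 96 + 53/121 = -95.56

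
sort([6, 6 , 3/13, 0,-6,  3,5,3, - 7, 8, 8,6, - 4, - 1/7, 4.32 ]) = [-7,  -  6, - 4, - 1/7, 0,  3/13,3 , 3,4.32,5, 6, 6, 6,8,8]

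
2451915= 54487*45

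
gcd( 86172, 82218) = 6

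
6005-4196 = 1809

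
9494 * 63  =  598122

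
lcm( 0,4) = 0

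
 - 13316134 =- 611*21794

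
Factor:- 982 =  - 2^1*491^1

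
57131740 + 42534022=99665762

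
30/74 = 15/37= 0.41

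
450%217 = 16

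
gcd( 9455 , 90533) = 1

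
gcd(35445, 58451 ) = 1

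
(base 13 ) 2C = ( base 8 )46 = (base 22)1g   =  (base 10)38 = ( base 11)35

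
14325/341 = 42 + 3/341= 42.01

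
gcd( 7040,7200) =160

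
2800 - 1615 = 1185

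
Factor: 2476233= 3^2 * 73^1*3769^1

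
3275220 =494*6630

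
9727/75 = 129  +  52/75 = 129.69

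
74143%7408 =63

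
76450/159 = 76450/159 = 480.82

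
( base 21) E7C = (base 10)6333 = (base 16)18bd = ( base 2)1100010111101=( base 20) fgd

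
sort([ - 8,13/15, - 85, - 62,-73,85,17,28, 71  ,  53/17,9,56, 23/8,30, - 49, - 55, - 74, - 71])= [ - 85,-74, - 73, - 71  ,-62, - 55, - 49, - 8, 13/15, 23/8, 53/17 , 9,17,28,30,56, 71,85 ]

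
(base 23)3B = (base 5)310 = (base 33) 2e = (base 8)120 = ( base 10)80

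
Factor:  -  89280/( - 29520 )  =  2^2*31^1*41^( - 1 )  =  124/41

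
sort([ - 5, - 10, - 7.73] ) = [ - 10,  -  7.73  , - 5]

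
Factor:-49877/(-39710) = 2^ ( - 1 )*5^( - 1 ) * 11^( - 1)*19^( - 2 )*49877^1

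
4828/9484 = 1207/2371= 0.51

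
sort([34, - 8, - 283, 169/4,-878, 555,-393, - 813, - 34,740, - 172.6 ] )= [ - 878, - 813,  -  393, - 283 ,  -  172.6,- 34, - 8, 34,169/4, 555, 740 ] 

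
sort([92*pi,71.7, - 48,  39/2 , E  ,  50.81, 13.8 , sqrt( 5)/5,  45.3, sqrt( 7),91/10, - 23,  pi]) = [ - 48, - 23, sqrt( 5)/5,  sqrt(7),E,pi,  91/10, 13.8, 39/2,45.3,  50.81,71.7, 92*pi] 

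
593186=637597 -44411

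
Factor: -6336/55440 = - 2^2 * 5^( -1)*7^( - 1)= - 4/35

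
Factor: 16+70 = 2^1*43^1 =86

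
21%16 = 5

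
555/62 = 8 + 59/62 = 8.95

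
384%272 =112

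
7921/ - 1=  - 7921/1 = - 7921.00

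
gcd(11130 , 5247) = 159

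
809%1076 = 809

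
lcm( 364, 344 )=31304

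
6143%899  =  749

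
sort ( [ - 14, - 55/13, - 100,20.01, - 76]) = [ - 100,  -  76, - 14, - 55/13,20.01 ]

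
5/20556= 5/20556 = 0.00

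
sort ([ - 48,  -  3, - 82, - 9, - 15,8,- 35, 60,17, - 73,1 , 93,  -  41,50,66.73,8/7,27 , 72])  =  [ - 82,-73, - 48 , - 41, - 35, - 15, - 9,-3,1,8/7, 8,17, 27,50,60, 66.73, 72,93]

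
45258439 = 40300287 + 4958152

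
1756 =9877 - 8121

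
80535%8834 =1029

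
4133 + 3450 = 7583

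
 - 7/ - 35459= 7/35459 = 0.00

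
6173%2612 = 949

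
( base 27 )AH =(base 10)287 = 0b100011111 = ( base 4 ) 10133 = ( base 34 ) 8f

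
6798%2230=108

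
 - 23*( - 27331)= 628613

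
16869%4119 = 393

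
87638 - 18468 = 69170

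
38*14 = 532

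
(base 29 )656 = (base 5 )131242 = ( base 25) 87m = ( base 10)5197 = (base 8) 12115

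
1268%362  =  182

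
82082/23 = 82082/23 = 3568.78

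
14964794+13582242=28547036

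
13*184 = 2392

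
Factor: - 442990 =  - 2^1*5^1 *31^1*1429^1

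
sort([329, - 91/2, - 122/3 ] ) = [ - 91/2,- 122/3, 329] 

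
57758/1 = 57758 = 57758.00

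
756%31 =12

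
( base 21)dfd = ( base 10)6061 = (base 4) 1132231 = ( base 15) 1BE1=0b1011110101101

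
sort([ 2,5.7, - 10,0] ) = [ - 10,0, 2, 5.7 ] 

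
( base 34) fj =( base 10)529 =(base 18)1B7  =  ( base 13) 319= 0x211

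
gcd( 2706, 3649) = 41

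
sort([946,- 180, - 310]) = [ - 310, - 180,946]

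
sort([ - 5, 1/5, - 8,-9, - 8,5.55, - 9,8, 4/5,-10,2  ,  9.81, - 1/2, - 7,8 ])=[ - 10, - 9, -9, - 8, - 8, - 7, - 5,-1/2  ,  1/5, 4/5 , 2, 5.55, 8, 8, 9.81 ] 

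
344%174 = 170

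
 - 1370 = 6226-7596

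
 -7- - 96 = 89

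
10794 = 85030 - 74236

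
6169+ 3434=9603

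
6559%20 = 19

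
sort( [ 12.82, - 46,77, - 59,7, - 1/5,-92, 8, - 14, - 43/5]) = [ - 92,-59, - 46, - 14, - 43/5 , - 1/5,7, 8,12.82,77]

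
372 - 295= 77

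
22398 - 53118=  - 30720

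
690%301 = 88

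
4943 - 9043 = -4100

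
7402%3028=1346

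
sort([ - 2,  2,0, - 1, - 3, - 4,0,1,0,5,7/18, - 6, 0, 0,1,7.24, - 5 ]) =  [ - 6, - 5 , - 4, - 3, - 2  , - 1,  0,0,0, 0,  0, 7/18, 1,1,2 , 5,7.24]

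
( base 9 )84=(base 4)1030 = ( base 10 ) 76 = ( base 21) 3d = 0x4c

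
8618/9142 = 4309/4571 =0.94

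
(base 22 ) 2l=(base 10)65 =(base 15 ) 45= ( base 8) 101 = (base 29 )27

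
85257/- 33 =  - 2584 +5/11= - 2583.55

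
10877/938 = 10877/938 = 11.60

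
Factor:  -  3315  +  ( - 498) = - 3^1*31^1*41^1 = - 3813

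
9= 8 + 1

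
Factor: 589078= 2^1 * 7^2*6011^1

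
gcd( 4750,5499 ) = 1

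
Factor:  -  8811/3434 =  - 2^( - 1)*3^2 * 11^1*17^( - 1)*89^1 * 101^( - 1) 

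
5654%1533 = 1055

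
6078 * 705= 4284990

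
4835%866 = 505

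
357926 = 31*11546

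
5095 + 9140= 14235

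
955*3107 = 2967185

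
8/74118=4/37059 = 0.00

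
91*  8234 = 749294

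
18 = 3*6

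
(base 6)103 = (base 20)1j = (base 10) 39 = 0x27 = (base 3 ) 1110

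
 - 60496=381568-442064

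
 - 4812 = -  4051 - 761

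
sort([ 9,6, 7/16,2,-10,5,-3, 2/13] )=[-10 ,  -  3, 2/13, 7/16 , 2, 5, 6 , 9]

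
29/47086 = 29/47086 = 0.00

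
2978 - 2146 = 832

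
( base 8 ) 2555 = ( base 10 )1389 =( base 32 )1BD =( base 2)10101101101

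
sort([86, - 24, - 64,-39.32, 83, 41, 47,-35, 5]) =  [ - 64, - 39.32,-35, -24, 5,41,47, 83,86]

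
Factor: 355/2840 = 2^( - 3 ) = 1/8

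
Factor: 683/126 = 2^ (-1)*3^( - 2)*7^(-1 ) * 683^1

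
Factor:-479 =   -  479^1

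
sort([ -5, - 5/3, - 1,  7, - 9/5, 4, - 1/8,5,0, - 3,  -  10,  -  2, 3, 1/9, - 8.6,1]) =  [ - 10,- 8.6, - 5, - 3 ,  -  2 , - 9/5, - 5/3,- 1, - 1/8, 0, 1/9 , 1,3,4, 5, 7] 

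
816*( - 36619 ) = - 29881104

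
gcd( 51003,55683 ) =9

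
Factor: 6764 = 2^2 * 19^1*89^1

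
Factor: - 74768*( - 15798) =1181184864 =2^5*3^1*2633^1 * 4673^1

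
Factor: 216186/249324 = 137/158=2^(  -  1 )*79^( -1)*137^1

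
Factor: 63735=3^1*5^1 * 7^1*607^1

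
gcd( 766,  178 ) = 2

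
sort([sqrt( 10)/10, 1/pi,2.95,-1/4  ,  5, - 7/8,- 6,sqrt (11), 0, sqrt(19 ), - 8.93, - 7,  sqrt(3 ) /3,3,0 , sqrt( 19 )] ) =[ - 8.93, - 7,-6, - 7/8, - 1/4,0, 0,sqrt ( 10) /10, 1/pi,sqrt( 3)/3,2.95, 3,sqrt(11 ),sqrt( 19),sqrt( 19 ), 5]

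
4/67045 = 4/67045 = 0.00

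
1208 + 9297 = 10505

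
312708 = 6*52118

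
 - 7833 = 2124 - 9957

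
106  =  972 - 866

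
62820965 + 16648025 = 79468990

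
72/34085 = 72/34085= 0.00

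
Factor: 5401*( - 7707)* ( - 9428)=392445279996 = 2^2*3^1*7^1*11^1 * 367^1*491^1 *2357^1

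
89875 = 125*719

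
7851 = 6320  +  1531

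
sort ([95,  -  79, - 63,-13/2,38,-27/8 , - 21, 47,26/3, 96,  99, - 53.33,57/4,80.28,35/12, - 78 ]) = [-79, - 78, - 63,  -  53.33, - 21, - 13/2, - 27/8, 35/12,26/3,57/4,  38,47, 80.28,95, 96, 99]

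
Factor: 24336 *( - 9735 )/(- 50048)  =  2^( - 3 )*3^3*5^1*11^1*13^2*17^( - 1 )*23^( - 1)*59^1 = 14806935/3128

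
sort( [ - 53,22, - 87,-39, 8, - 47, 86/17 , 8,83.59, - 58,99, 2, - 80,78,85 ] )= [  -  87, - 80, - 58, - 53, - 47, - 39, 2, 86/17,8, 8,22,78,83.59,85, 99 ] 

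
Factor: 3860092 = 2^2 * 965023^1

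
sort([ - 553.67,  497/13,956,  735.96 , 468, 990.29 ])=[  -  553.67, 497/13, 468, 735.96,956, 990.29] 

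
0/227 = 0 = 0.00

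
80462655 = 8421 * 9555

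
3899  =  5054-1155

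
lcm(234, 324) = 4212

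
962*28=26936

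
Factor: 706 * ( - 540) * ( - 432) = 164695680 =2^7*3^6*5^1*353^1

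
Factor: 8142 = 2^1*3^1 * 23^1 * 59^1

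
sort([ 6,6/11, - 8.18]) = [-8.18, 6/11,6 ]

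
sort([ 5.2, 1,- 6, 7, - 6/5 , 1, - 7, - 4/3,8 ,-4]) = [ - 7 , - 6,-4 , - 4/3, - 6/5,  1, 1 , 5.2 , 7,8]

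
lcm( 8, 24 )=24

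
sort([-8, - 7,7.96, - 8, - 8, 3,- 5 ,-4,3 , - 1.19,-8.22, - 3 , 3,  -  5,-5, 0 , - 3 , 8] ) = [ - 8.22, - 8, - 8, - 8 , - 7, - 5, - 5, - 5, - 4 , - 3,-3,-1.19, 0 , 3 , 3, 3 , 7.96, 8 ] 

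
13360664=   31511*424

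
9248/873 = 9248/873 = 10.59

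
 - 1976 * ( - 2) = 3952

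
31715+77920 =109635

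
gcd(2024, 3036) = 1012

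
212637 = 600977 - 388340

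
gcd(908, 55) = 1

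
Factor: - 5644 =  - 2^2 * 17^1*83^1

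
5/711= 5/711 = 0.01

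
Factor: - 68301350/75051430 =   -  6830135/7505143   =  - 5^1*13^2*17^( - 1 )*59^1*137^1*441479^ ( - 1 ) 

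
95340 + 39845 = 135185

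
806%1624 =806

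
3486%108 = 30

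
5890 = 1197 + 4693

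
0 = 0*76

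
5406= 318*17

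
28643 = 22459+6184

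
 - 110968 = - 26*4268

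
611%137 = 63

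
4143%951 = 339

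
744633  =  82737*9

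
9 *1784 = 16056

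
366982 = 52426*7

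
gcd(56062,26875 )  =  1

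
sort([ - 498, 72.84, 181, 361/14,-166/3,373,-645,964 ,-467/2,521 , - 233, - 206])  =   [ -645, - 498,-467/2, - 233 , - 206 ,-166/3, 361/14,72.84,181 , 373,521, 964] 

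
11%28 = 11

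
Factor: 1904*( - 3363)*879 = -2^4*3^2*7^1*17^1*19^1*59^1*293^1 = - 5628370608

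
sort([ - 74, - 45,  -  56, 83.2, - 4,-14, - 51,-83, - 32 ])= [ - 83,  -  74, - 56, - 51, - 45, - 32, - 14, - 4, 83.2]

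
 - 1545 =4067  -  5612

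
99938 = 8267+91671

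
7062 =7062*1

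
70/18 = 3  +  8/9 =3.89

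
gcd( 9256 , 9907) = 1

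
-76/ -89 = 76/89 = 0.85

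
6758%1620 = 278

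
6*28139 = 168834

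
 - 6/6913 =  - 1 + 6907/6913= - 0.00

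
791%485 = 306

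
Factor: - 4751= - 4751^1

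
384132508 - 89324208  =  294808300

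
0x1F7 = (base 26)J9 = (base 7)1316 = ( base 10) 503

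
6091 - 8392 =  - 2301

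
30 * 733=21990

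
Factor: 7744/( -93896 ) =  - 2^3 * 97^( - 1)= -8/97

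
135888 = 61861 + 74027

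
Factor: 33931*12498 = 2^1*3^1*2083^1 *33931^1 = 424069638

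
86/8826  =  43/4413 = 0.01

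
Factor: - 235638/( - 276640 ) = 2^ (-4 )*3^2*5^( - 1)*7^(  -  1)*53^1 = 477/560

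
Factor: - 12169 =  - 43^1 * 283^1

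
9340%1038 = 1036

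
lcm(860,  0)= 0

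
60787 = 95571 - 34784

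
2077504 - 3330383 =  - 1252879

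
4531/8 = 4531/8 = 566.38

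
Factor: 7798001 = 71^1 * 109831^1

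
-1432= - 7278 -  - 5846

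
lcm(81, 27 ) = 81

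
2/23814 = 1/11907 = 0.00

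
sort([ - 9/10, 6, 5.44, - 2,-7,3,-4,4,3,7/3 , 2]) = [  -  7,  -  4, - 2, - 9/10,2, 7/3, 3,3,4,5.44,6]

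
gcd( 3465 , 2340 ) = 45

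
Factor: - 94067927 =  - 89^1 * 167^1*6329^1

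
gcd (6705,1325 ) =5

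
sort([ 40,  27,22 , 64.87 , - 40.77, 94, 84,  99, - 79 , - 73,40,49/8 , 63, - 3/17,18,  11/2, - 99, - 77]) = [ - 99, - 79, - 77, - 73, - 40.77,  -  3/17 , 11/2, 49/8,18,22, 27,40,40, 63, 64.87,84 , 94,99 ]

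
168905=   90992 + 77913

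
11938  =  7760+4178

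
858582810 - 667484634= 191098176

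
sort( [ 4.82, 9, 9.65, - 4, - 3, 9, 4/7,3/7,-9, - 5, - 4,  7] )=[ - 9, - 5,-4, - 4,  -  3, 3/7 , 4/7, 4.82, 7,9, 9 , 9.65]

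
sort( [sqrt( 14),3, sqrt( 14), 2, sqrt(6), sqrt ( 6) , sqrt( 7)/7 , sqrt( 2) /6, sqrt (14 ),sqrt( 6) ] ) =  [sqrt( 2) /6, sqrt ( 7)/7,2,  sqrt(6), sqrt( 6), sqrt( 6), 3, sqrt(14 ),sqrt( 14),sqrt( 14)] 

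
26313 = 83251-56938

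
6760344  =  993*6808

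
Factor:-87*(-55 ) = 4785 = 3^1*5^1*11^1 *29^1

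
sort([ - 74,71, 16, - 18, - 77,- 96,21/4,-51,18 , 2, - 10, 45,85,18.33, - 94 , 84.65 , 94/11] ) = [-96, - 94, - 77, - 74, - 51, - 18, - 10,2 , 21/4,94/11,16,18,18.33,45, 71,84.65, 85]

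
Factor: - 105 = - 3^1*5^1*7^1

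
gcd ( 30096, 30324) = 228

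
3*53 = 159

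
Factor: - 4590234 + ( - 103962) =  - 2^2* 3^1*13^1* 30091^1 = - 4694196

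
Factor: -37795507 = - 3727^1 * 10141^1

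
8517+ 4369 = 12886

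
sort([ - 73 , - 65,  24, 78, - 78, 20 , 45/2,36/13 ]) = [ - 78,-73, - 65,36/13,20,45/2, 24  ,  78 ] 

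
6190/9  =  687  +  7/9 = 687.78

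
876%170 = 26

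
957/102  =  9 + 13/34 = 9.38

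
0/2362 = 0 = 0.00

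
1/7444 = 1/7444 = 0.00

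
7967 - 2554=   5413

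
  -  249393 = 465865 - 715258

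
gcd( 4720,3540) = 1180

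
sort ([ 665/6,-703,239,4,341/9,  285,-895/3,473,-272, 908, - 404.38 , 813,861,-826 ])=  [-826,-703,- 404.38, - 895/3,-272, 4, 341/9, 665/6, 239,285,473,813,861,908]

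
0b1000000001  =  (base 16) 201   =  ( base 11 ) 427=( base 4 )20001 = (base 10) 513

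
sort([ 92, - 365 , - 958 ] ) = [ - 958  , - 365,92]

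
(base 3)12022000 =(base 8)7425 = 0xf15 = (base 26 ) 5id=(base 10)3861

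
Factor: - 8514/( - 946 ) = 3^2 = 9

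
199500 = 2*99750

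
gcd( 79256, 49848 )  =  8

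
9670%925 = 420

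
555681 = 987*563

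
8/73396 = 2/18349  =  0.00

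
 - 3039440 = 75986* ( - 40)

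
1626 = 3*542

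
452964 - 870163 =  - 417199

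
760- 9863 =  - 9103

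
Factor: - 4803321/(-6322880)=2^( - 6)*3^1 * 5^ ( - 1 )*19759^(-1) *1601107^1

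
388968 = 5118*76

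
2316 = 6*386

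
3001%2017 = 984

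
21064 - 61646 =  - 40582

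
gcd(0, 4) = 4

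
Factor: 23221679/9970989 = 3^(- 1 )*7^(  -  1)*13^1*474809^(-1 )*1786283^1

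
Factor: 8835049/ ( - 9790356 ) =-2^ ( - 2) * 3^( - 1) * 41^1*89^( - 2)*103^ ( - 1 )*229^1*941^1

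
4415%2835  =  1580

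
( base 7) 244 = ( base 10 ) 130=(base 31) 46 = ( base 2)10000010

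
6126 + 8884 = 15010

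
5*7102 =35510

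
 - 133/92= - 133/92 = -  1.45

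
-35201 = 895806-931007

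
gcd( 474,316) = 158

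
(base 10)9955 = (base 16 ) 26e3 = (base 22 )KCB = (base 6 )114031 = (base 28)cjf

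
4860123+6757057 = 11617180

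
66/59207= 66/59207 = 0.00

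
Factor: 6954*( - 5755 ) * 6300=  - 252127701000 = - 2^3*3^3*5^3 * 7^1*19^1*61^1*1151^1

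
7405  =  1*7405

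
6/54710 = 3/27355  =  0.00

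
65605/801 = 65605/801 = 81.90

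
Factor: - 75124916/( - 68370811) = 2^2*61^1*151^1*173^( - 1)*227^( - 1)*1741^( - 1 ) * 2039^1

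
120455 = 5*24091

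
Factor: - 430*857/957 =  - 368510/957 = - 2^1 * 3^( -1) * 5^1*11^ ( - 1)*29^ (-1 )*43^1*857^1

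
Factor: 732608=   2^6 *11447^1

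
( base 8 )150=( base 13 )80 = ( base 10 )104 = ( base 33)35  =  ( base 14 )76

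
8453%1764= 1397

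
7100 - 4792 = 2308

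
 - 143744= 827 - 144571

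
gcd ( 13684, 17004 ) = 4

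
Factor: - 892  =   - 2^2*223^1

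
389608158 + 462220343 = 851828501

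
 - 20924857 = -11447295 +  - 9477562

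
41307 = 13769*3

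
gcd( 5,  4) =1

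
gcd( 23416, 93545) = 1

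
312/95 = 312/95  =  3.28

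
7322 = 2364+4958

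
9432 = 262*36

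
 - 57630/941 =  - 62  +  712/941 = - 61.24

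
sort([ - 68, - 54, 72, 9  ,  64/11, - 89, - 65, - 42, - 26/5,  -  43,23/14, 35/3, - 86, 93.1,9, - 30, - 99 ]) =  [ - 99,-89, - 86, - 68, -65 ,  -  54, - 43,  -  42, - 30,- 26/5,23/14 , 64/11, 9, 9,35/3, 72, 93.1] 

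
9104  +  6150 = 15254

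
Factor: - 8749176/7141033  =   - 2^3*3^1 * 107^1*3407^1*7141033^( - 1 )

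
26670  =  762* 35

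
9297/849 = 3099/283=10.95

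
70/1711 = 70/1711=0.04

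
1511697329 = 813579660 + 698117669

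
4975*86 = 427850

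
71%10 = 1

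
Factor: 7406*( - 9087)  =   - 67298322  =  - 2^1*3^1*7^1 *13^1*23^2*233^1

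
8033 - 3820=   4213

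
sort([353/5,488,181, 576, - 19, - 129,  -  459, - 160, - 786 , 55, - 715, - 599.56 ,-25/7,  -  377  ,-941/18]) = [-786, - 715, - 599.56 , -459 ,- 377 , - 160, - 129  , - 941/18, - 19, - 25/7, 55 , 353/5,181,488, 576 ]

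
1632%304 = 112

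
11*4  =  44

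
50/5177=50/5177=0.01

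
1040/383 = 2 + 274/383 = 2.72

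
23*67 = 1541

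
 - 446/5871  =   -1 + 5425/5871 = - 0.08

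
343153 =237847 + 105306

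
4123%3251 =872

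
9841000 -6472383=3368617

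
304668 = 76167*4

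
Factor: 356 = 2^2 * 89^1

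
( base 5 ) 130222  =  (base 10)5062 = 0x13c6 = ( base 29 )60g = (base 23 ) 9D2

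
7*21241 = 148687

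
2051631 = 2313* 887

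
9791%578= 543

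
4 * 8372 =33488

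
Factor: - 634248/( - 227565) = 2^3 * 5^ ( - 1 )*13^( - 1 )*23^1*383^1*389^( - 1 )= 70472/25285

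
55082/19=2899+ 1/19 = 2899.05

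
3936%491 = 8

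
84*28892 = 2426928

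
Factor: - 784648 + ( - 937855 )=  - 47^1*67^1 * 547^1= - 1722503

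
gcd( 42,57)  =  3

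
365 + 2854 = 3219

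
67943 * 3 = 203829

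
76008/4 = 19002 = 19002.00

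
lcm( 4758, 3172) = 9516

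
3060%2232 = 828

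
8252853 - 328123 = 7924730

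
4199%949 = 403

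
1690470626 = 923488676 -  - 766981950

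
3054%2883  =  171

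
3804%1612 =580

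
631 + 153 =784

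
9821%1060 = 281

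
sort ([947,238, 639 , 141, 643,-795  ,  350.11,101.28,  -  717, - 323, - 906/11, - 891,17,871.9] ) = [  -  891,-795, - 717, - 323, - 906/11,17,  101.28,141,238, 350.11,639,643, 871.9,947]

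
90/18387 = 10/2043=0.00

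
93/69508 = 93/69508= 0.00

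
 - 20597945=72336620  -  92934565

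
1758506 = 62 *28363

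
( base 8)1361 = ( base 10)753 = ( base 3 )1000220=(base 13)45c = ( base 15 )353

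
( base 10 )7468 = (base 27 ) A6G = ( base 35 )63d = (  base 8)16454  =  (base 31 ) 7ns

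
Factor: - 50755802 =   -  2^1*19^1*23^1 * 58073^1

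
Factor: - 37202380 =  - 2^2*5^1*19^1 * 47^1*2083^1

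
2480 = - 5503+7983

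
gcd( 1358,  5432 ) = 1358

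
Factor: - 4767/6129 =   -  3^( - 2)*7^1 = -  7/9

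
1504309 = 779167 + 725142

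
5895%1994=1907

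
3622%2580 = 1042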